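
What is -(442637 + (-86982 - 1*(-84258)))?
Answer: -439913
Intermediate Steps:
-(442637 + (-86982 - 1*(-84258))) = -(442637 + (-86982 + 84258)) = -(442637 - 2724) = -1*439913 = -439913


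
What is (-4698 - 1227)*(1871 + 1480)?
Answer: -19854675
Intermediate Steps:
(-4698 - 1227)*(1871 + 1480) = -5925*3351 = -19854675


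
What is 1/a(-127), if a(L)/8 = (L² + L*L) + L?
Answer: 1/257048 ≈ 3.8903e-6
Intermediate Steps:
a(L) = 8*L + 16*L² (a(L) = 8*((L² + L*L) + L) = 8*((L² + L²) + L) = 8*(2*L² + L) = 8*(L + 2*L²) = 8*L + 16*L²)
1/a(-127) = 1/(8*(-127)*(1 + 2*(-127))) = 1/(8*(-127)*(1 - 254)) = 1/(8*(-127)*(-253)) = 1/257048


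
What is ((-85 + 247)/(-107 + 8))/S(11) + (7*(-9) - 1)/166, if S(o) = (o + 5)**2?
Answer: -45803/116864 ≈ -0.39193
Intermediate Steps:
S(o) = (5 + o)**2
((-85 + 247)/(-107 + 8))/S(11) + (7*(-9) - 1)/166 = ((-85 + 247)/(-107 + 8))/((5 + 11)**2) + (7*(-9) - 1)/166 = (162/(-99))/(16**2) + (-63 - 1)*(1/166) = (162*(-1/99))/256 - 64*1/166 = -18/11*1/256 - 32/83 = -9/1408 - 32/83 = -45803/116864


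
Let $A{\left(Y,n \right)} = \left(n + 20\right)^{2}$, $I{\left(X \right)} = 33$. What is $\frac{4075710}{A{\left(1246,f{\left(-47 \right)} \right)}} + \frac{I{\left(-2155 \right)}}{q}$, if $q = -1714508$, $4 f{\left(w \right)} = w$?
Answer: $\frac{37268466124981}{622366404} \approx 59882.0$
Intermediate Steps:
$f{\left(w \right)} = \frac{w}{4}$
$A{\left(Y,n \right)} = \left(20 + n\right)^{2}$
$\frac{4075710}{A{\left(1246,f{\left(-47 \right)} \right)}} + \frac{I{\left(-2155 \right)}}{q} = \frac{4075710}{\left(20 + \frac{1}{4} \left(-47\right)\right)^{2}} + \frac{33}{-1714508} = \frac{4075710}{\left(20 - \frac{47}{4}\right)^{2}} + 33 \left(- \frac{1}{1714508}\right) = \frac{4075710}{\left(\frac{33}{4}\right)^{2}} - \frac{33}{1714508} = \frac{4075710}{\frac{1089}{16}} - \frac{33}{1714508} = 4075710 \cdot \frac{16}{1089} - \frac{33}{1714508} = \frac{21737120}{363} - \frac{33}{1714508} = \frac{37268466124981}{622366404}$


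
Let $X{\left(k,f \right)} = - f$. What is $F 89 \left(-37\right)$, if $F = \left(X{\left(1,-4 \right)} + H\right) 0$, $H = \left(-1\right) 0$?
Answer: $0$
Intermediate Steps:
$H = 0$
$F = 0$ ($F = \left(\left(-1\right) \left(-4\right) + 0\right) 0 = \left(4 + 0\right) 0 = 4 \cdot 0 = 0$)
$F 89 \left(-37\right) = 0 \cdot 89 \left(-37\right) = 0 \left(-37\right) = 0$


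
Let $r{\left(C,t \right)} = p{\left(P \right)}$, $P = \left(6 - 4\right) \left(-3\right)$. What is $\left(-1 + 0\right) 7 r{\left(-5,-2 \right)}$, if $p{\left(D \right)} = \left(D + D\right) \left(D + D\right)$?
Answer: $-1008$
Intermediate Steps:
$P = -6$ ($P = 2 \left(-3\right) = -6$)
$p{\left(D \right)} = 4 D^{2}$ ($p{\left(D \right)} = 2 D 2 D = 4 D^{2}$)
$r{\left(C,t \right)} = 144$ ($r{\left(C,t \right)} = 4 \left(-6\right)^{2} = 4 \cdot 36 = 144$)
$\left(-1 + 0\right) 7 r{\left(-5,-2 \right)} = \left(-1 + 0\right) 7 \cdot 144 = \left(-1\right) 7 \cdot 144 = \left(-7\right) 144 = -1008$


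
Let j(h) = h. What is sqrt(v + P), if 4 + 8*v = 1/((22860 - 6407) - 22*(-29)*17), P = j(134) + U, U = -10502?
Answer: I*sqrt(123631572029698)/109196 ≈ 101.83*I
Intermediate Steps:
P = -10368 (P = 134 - 10502 = -10368)
v = -109195/218392 (v = -1/2 + 1/(8*((22860 - 6407) - 22*(-29)*17)) = -1/2 + 1/(8*(16453 + 638*17)) = -1/2 + 1/(8*(16453 + 10846)) = -1/2 + (1/8)/27299 = -1/2 + (1/8)*(1/27299) = -1/2 + 1/218392 = -109195/218392 ≈ -0.50000)
sqrt(v + P) = sqrt(-109195/218392 - 10368) = sqrt(-2264397451/218392) = I*sqrt(123631572029698)/109196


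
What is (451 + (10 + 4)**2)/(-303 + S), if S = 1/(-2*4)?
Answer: -5176/2425 ≈ -2.1344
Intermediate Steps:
S = -1/8 (S = 1/(-8) = -1/8 ≈ -0.12500)
(451 + (10 + 4)**2)/(-303 + S) = (451 + (10 + 4)**2)/(-303 - 1/8) = (451 + 14**2)/(-2425/8) = (451 + 196)*(-8/2425) = 647*(-8/2425) = -5176/2425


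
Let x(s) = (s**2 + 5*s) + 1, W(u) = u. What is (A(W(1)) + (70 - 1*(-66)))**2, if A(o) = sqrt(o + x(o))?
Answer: 18504 + 544*sqrt(2) ≈ 19273.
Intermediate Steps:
x(s) = 1 + s**2 + 5*s
A(o) = sqrt(1 + o**2 + 6*o) (A(o) = sqrt(o + (1 + o**2 + 5*o)) = sqrt(1 + o**2 + 6*o))
(A(W(1)) + (70 - 1*(-66)))**2 = (sqrt(1 + 1**2 + 6*1) + (70 - 1*(-66)))**2 = (sqrt(1 + 1 + 6) + (70 + 66))**2 = (sqrt(8) + 136)**2 = (2*sqrt(2) + 136)**2 = (136 + 2*sqrt(2))**2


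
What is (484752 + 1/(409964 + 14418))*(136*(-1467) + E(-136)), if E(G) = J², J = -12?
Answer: -20506994799148260/212191 ≈ -9.6644e+10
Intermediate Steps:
E(G) = 144 (E(G) = (-12)² = 144)
(484752 + 1/(409964 + 14418))*(136*(-1467) + E(-136)) = (484752 + 1/(409964 + 14418))*(136*(-1467) + 144) = (484752 + 1/424382)*(-199512 + 144) = (484752 + 1/424382)*(-199368) = (205720023265/424382)*(-199368) = -20506994799148260/212191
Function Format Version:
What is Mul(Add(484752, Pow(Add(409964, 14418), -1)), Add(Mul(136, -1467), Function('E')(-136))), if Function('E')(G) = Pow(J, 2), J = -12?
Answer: Rational(-20506994799148260, 212191) ≈ -9.6644e+10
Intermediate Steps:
Function('E')(G) = 144 (Function('E')(G) = Pow(-12, 2) = 144)
Mul(Add(484752, Pow(Add(409964, 14418), -1)), Add(Mul(136, -1467), Function('E')(-136))) = Mul(Add(484752, Pow(Add(409964, 14418), -1)), Add(Mul(136, -1467), 144)) = Mul(Add(484752, Pow(424382, -1)), Add(-199512, 144)) = Mul(Add(484752, Rational(1, 424382)), -199368) = Mul(Rational(205720023265, 424382), -199368) = Rational(-20506994799148260, 212191)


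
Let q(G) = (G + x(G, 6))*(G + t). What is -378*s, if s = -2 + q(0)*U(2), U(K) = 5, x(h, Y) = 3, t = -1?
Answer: 6426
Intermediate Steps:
q(G) = (-1 + G)*(3 + G) (q(G) = (G + 3)*(G - 1) = (3 + G)*(-1 + G) = (-1 + G)*(3 + G))
s = -17 (s = -2 + (-3 + 0**2 + 2*0)*5 = -2 + (-3 + 0 + 0)*5 = -2 - 3*5 = -2 - 15 = -17)
-378*s = -378*(-17) = 6426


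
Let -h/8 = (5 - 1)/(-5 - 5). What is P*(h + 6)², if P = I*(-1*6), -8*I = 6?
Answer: 9522/25 ≈ 380.88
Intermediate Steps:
I = -¾ (I = -⅛*6 = -¾ ≈ -0.75000)
h = 16/5 (h = -8*(5 - 1)/(-5 - 5) = -32/(-10) = -32*(-1)/10 = -8*(-⅖) = 16/5 ≈ 3.2000)
P = 9/2 (P = -(-3)*6/4 = -¾*(-6) = 9/2 ≈ 4.5000)
P*(h + 6)² = 9*(16/5 + 6)²/2 = 9*(46/5)²/2 = (9/2)*(2116/25) = 9522/25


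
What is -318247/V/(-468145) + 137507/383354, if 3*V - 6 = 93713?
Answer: 6033359294912599/16819304545429270 ≈ 0.35872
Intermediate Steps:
V = 93719/3 (V = 2 + (⅓)*93713 = 2 + 93713/3 = 93719/3 ≈ 31240.)
-318247/V/(-468145) + 137507/383354 = -318247/93719/3/(-468145) + 137507/383354 = -318247*3/93719*(-1/468145) + 137507*(1/383354) = -954741/93719*(-1/468145) + 137507/383354 = 954741/43874081255 + 137507/383354 = 6033359294912599/16819304545429270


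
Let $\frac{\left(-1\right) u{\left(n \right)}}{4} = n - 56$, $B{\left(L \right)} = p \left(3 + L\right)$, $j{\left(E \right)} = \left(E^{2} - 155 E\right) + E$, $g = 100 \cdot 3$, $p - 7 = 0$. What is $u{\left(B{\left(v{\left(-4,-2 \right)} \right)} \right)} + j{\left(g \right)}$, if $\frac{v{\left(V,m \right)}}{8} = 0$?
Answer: $43940$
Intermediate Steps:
$p = 7$ ($p = 7 + 0 = 7$)
$v{\left(V,m \right)} = 0$ ($v{\left(V,m \right)} = 8 \cdot 0 = 0$)
$g = 300$
$j{\left(E \right)} = E^{2} - 154 E$
$B{\left(L \right)} = 21 + 7 L$ ($B{\left(L \right)} = 7 \left(3 + L\right) = 21 + 7 L$)
$u{\left(n \right)} = 224 - 4 n$ ($u{\left(n \right)} = - 4 \left(n - 56\right) = - 4 \left(-56 + n\right) = 224 - 4 n$)
$u{\left(B{\left(v{\left(-4,-2 \right)} \right)} \right)} + j{\left(g \right)} = \left(224 - 4 \left(21 + 7 \cdot 0\right)\right) + 300 \left(-154 + 300\right) = \left(224 - 4 \left(21 + 0\right)\right) + 300 \cdot 146 = \left(224 - 84\right) + 43800 = 140 + 43800 = 43940$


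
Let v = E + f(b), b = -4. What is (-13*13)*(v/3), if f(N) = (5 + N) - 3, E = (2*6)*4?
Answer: -7774/3 ≈ -2591.3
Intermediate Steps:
E = 48 (E = 12*4 = 48)
f(N) = 2 + N
v = 46 (v = 48 + (2 - 4) = 48 - 2 = 46)
(-13*13)*(v/3) = (-13*13)*(46/3) = -7774/3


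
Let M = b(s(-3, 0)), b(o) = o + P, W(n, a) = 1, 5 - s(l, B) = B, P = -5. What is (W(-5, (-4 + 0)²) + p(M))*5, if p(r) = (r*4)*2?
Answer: 5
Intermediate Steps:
s(l, B) = 5 - B
b(o) = -5 + o (b(o) = o - 5 = -5 + o)
M = 0 (M = -5 + (5 - 1*0) = -5 + (5 + 0) = -5 + 5 = 0)
p(r) = 8*r (p(r) = (4*r)*2 = 8*r)
(W(-5, (-4 + 0)²) + p(M))*5 = (1 + 8*0)*5 = (1 + 0)*5 = 1*5 = 5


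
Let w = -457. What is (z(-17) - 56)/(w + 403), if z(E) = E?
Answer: 73/54 ≈ 1.3519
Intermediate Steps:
(z(-17) - 56)/(w + 403) = (-17 - 56)/(-457 + 403) = -73/(-54) = -73*(-1/54) = 73/54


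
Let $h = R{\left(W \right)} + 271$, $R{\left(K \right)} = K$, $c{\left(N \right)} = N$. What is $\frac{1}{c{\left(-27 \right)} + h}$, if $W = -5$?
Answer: $\frac{1}{239} \approx 0.0041841$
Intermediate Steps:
$h = 266$ ($h = -5 + 271 = 266$)
$\frac{1}{c{\left(-27 \right)} + h} = \frac{1}{-27 + 266} = \frac{1}{239}$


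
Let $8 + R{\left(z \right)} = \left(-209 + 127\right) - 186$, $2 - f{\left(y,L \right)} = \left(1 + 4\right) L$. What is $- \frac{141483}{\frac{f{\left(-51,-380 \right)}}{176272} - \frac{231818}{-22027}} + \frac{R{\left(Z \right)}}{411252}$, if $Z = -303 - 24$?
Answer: $- \frac{9413253336493194371}{700926219818675} \approx -13430.0$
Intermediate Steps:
$f{\left(y,L \right)} = 2 - 5 L$ ($f{\left(y,L \right)} = 2 - \left(1 + 4\right) L = 2 - 5 L$)
$Z = -327$ ($Z = -303 - 24 = -327$)
$R{\left(z \right)} = -276$ ($R{\left(z \right)} = -8 + \left(\left(-209 + 127\right) - 186\right) = -8 - 268 = -276$)
$- \frac{141483}{\frac{f{\left(-51,-380 \right)}}{176272} - \frac{231818}{-22027}} + \frac{R{\left(Z \right)}}{411252} = - \frac{141483}{\frac{2 - -1900}{176272} - \frac{231818}{-22027}} - \frac{276}{411252} = - \frac{141483}{\left(2 + 1900\right) \frac{1}{176272} - - \frac{231818}{22027}} - \frac{23}{34271} = - \frac{141483}{1902 \cdot \frac{1}{176272} + \frac{231818}{22027}} - \frac{23}{34271} = - \frac{141483}{\frac{951}{88136} + \frac{231818}{22027}} - \frac{23}{34271} = - \frac{141483}{\frac{20452458925}{1941371672}} - \frac{23}{34271} = \left(-141483\right) \frac{1941371672}{20452458925} - \frac{23}{34271} = - \frac{274671088269576}{20452458925} - \frac{23}{34271} = - \frac{9413253336493194371}{700926219818675}$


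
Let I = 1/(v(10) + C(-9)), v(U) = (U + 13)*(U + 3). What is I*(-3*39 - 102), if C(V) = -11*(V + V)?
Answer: -219/497 ≈ -0.44064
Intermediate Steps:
v(U) = (3 + U)*(13 + U) (v(U) = (13 + U)*(3 + U) = (3 + U)*(13 + U))
C(V) = -22*V
I = 1/497 (I = 1/((39 + 10² + 16*10) - 22*(-9)) = 1/((39 + 100 + 160) + 198) = 1/(299 + 198) = 1/497 ≈ 0.0020121)
I*(-3*39 - 102) = (-3*39 - 102)/497 = (-117 - 102)/497 = (1/497)*(-219) = -219/497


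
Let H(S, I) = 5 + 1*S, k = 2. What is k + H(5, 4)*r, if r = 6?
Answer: 62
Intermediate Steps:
H(S, I) = 5 + S
k + H(5, 4)*r = 2 + (5 + 5)*6 = 2 + 10*6 = 2 + 60 = 62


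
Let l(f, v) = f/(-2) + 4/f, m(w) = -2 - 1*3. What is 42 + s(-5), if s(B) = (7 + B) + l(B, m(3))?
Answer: 457/10 ≈ 45.700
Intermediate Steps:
m(w) = -5 (m(w) = -2 - 3 = -5)
l(f, v) = 4/f - f/2 (l(f, v) = f*(-½) + 4/f = -f/2 + 4/f = 4/f - f/2)
s(B) = 7 + B/2 + 4/B (s(B) = (7 + B) + (4/B - B/2) = 7 + B/2 + 4/B)
42 + s(-5) = 42 + (7 + (½)*(-5) + 4/(-5)) = 42 + (7 - 5/2 + 4*(-⅕)) = 42 + (7 - 5/2 - ⅘) = 42 + 37/10 = 457/10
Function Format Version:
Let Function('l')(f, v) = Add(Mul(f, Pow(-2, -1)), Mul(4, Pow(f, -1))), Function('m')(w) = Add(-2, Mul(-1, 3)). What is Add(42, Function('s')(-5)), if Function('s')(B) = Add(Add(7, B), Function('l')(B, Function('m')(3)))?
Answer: Rational(457, 10) ≈ 45.700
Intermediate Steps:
Function('m')(w) = -5 (Function('m')(w) = Add(-2, -3) = -5)
Function('l')(f, v) = Add(Mul(4, Pow(f, -1)), Mul(Rational(-1, 2), f)) (Function('l')(f, v) = Add(Mul(f, Rational(-1, 2)), Mul(4, Pow(f, -1))) = Add(Mul(Rational(-1, 2), f), Mul(4, Pow(f, -1))) = Add(Mul(4, Pow(f, -1)), Mul(Rational(-1, 2), f)))
Function('s')(B) = Add(7, Mul(Rational(1, 2), B), Mul(4, Pow(B, -1))) (Function('s')(B) = Add(Add(7, B), Add(Mul(4, Pow(B, -1)), Mul(Rational(-1, 2), B))) = Add(7, Mul(Rational(1, 2), B), Mul(4, Pow(B, -1))))
Add(42, Function('s')(-5)) = Add(42, Add(7, Mul(Rational(1, 2), -5), Mul(4, Pow(-5, -1)))) = Add(42, Add(7, Rational(-5, 2), Mul(4, Rational(-1, 5)))) = Add(42, Add(7, Rational(-5, 2), Rational(-4, 5))) = Add(42, Rational(37, 10)) = Rational(457, 10)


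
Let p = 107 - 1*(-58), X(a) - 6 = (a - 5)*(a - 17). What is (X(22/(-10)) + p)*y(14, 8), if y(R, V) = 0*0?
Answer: 0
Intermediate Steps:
y(R, V) = 0
X(a) = 6 + (-17 + a)*(-5 + a) (X(a) = 6 + (a - 5)*(a - 17) = 6 + (-5 + a)*(-17 + a) = 6 + (-17 + a)*(-5 + a))
p = 165 (p = 107 + 58 = 165)
(X(22/(-10)) + p)*y(14, 8) = ((91 + (22/(-10))² - 484/(-10)) + 165)*0 = ((91 + (22*(-⅒))² - 484*(-1)/10) + 165)*0 = ((91 + (-11/5)² - 22*(-11/5)) + 165)*0 = ((91 + 121/25 + 242/5) + 165)*0 = (3606/25 + 165)*0 = (7731/25)*0 = 0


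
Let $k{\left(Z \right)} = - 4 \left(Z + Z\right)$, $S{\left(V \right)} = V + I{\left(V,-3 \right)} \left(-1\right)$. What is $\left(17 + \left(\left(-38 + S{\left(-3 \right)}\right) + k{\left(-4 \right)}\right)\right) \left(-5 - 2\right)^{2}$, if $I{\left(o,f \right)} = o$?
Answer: $539$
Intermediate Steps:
$S{\left(V \right)} = 0$ ($S{\left(V \right)} = V + V \left(-1\right) = V - V = 0$)
$k{\left(Z \right)} = - 8 Z$ ($k{\left(Z \right)} = - 4 \cdot 2 Z = - 8 Z$)
$\left(17 + \left(\left(-38 + S{\left(-3 \right)}\right) + k{\left(-4 \right)}\right)\right) \left(-5 - 2\right)^{2} = \left(17 + \left(\left(-38 + 0\right) - -32\right)\right) \left(-5 - 2\right)^{2} = \left(17 + \left(-38 + 32\right)\right) \left(-7\right)^{2} = \left(17 - 6\right) 49 = 11 \cdot 49 = 539$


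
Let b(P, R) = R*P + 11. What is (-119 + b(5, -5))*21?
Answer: -2793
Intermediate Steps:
b(P, R) = 11 + P*R (b(P, R) = P*R + 11 = 11 + P*R)
(-119 + b(5, -5))*21 = (-119 + (11 + 5*(-5)))*21 = (-119 + (11 - 25))*21 = (-119 - 14)*21 = -133*21 = -2793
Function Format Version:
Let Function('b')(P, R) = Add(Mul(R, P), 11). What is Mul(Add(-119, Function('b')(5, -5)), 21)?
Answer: -2793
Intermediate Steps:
Function('b')(P, R) = Add(11, Mul(P, R)) (Function('b')(P, R) = Add(Mul(P, R), 11) = Add(11, Mul(P, R)))
Mul(Add(-119, Function('b')(5, -5)), 21) = Mul(Add(-119, Add(11, Mul(5, -5))), 21) = Mul(Add(-119, Add(11, -25)), 21) = Mul(Add(-119, -14), 21) = Mul(-133, 21) = -2793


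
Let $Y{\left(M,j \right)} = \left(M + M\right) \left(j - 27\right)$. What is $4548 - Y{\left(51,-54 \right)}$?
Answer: $12810$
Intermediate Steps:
$Y{\left(M,j \right)} = 2 M \left(-27 + j\right)$
$4548 - Y{\left(51,-54 \right)} = 4548 - 2 \cdot 51 \left(-27 - 54\right) = 4548 - 2 \cdot 51 \left(-81\right) = 4548 - -8262 = 4548 + 8262 = 12810$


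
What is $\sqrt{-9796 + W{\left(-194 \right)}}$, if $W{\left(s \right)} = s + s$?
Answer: $2 i \sqrt{2546} \approx 100.92 i$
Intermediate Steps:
$W{\left(s \right)} = 2 s$
$\sqrt{-9796 + W{\left(-194 \right)}} = \sqrt{-9796 + 2 \left(-194\right)} = \sqrt{-9796 - 388} = \sqrt{-10184} = 2 i \sqrt{2546}$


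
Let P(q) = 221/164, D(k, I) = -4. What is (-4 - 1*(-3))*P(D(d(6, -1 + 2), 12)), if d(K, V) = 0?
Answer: -221/164 ≈ -1.3476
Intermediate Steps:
P(q) = 221/164 (P(q) = 221*(1/164) = 221/164)
(-4 - 1*(-3))*P(D(d(6, -1 + 2), 12)) = (-4 - 1*(-3))*(221/164) = (-4 + 3)*(221/164) = -1*221/164 = -221/164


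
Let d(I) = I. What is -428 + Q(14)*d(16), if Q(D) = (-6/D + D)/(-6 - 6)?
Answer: -9368/21 ≈ -446.10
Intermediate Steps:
Q(D) = 1/(2*D) - D/12 (Q(D) = (D - 6/D)/(-12) = (D - 6/D)*(-1/12) = 1/(2*D) - D/12)
-428 + Q(14)*d(16) = -428 + ((1/12)*(6 - 1*14²)/14)*16 = -428 + ((1/12)*(1/14)*(6 - 1*196))*16 = -428 + ((1/12)*(1/14)*(6 - 196))*16 = -428 + ((1/12)*(1/14)*(-190))*16 = -428 - 95/84*16 = -428 - 380/21 = -9368/21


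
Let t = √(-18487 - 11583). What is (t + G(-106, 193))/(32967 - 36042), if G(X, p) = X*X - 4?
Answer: -3744/1025 - I*√30070/3075 ≈ -3.6527 - 0.056393*I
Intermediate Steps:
t = I*√30070 (t = √(-30070) = I*√30070 ≈ 173.41*I)
G(X, p) = -4 + X² (G(X, p) = X² - 4 = -4 + X²)
(t + G(-106, 193))/(32967 - 36042) = (I*√30070 + (-4 + (-106)²))/(32967 - 36042) = (I*√30070 + (-4 + 11236))/(-3075) = (I*√30070 + 11232)*(-1/3075) = (11232 + I*√30070)*(-1/3075) = -3744/1025 - I*√30070/3075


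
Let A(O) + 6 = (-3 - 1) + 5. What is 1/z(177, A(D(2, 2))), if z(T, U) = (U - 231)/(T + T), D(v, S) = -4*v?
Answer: -3/2 ≈ -1.5000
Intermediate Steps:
A(O) = -5 (A(O) = -6 + ((-3 - 1) + 5) = -6 + (-4 + 5) = -6 + 1 = -5)
z(T, U) = (-231 + U)/(2*T) (z(T, U) = (-231 + U)/((2*T)) = (-231 + U)*(1/(2*T)) = (-231 + U)/(2*T))
1/z(177, A(D(2, 2))) = 1/((1/2)*(-231 - 5)/177) = 1/((1/2)*(1/177)*(-236)) = 1/(-2/3) = -3/2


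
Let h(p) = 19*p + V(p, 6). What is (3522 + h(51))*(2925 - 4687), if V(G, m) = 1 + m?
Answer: -7925476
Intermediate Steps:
h(p) = 7 + 19*p (h(p) = 19*p + (1 + 6) = 19*p + 7 = 7 + 19*p)
(3522 + h(51))*(2925 - 4687) = (3522 + (7 + 19*51))*(2925 - 4687) = (3522 + (7 + 969))*(-1762) = (3522 + 976)*(-1762) = 4498*(-1762) = -7925476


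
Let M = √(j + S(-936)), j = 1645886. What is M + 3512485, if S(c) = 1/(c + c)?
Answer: 3512485 + √40054281683/156 ≈ 3.5138e+6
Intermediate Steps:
S(c) = 1/(2*c)
M = √40054281683/156 (M = √(1645886 + (½)/(-936)) = √(1645886 + (½)*(-1/936)) = √(1645886 - 1/1872) = √(3081098591/1872) = √40054281683/156 ≈ 1282.9)
M + 3512485 = √40054281683/156 + 3512485 = 3512485 + √40054281683/156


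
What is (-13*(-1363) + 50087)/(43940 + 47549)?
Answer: 67806/91489 ≈ 0.74114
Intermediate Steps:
(-13*(-1363) + 50087)/(43940 + 47549) = (17719 + 50087)/91489 = 67806*(1/91489) = 67806/91489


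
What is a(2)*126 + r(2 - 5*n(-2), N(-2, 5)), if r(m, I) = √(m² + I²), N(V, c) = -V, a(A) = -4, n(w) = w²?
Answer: -504 + 2*√82 ≈ -485.89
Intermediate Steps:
r(m, I) = √(I² + m²)
a(2)*126 + r(2 - 5*n(-2), N(-2, 5)) = -4*126 + √((-1*(-2))² + (2 - 5*(-2)²)²) = -504 + √(2² + (2 - 5*4)²) = -504 + √(4 + (2 - 20)²) = -504 + √(4 + (-18)²) = -504 + √(4 + 324) = -504 + √328 = -504 + 2*√82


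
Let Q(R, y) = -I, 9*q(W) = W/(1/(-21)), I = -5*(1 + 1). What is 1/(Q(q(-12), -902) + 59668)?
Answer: 1/59678 ≈ 1.6757e-5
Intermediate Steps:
I = -10 (I = -5*2 = -10)
q(W) = -7*W/3 (q(W) = (W/(1/(-21)))/9 = (W/(-1/21))/9 = (W*(-21))/9 = (-21*W)/9 = -7*W/3)
Q(R, y) = 10 (Q(R, y) = -1*(-10) = 10)
1/(Q(q(-12), -902) + 59668) = 1/(10 + 59668) = 1/59678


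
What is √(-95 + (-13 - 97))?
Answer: I*√205 ≈ 14.318*I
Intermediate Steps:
√(-95 + (-13 - 97)) = √(-95 - 110) = √(-205) = I*√205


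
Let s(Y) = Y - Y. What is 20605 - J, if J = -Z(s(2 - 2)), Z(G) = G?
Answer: 20605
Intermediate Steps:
s(Y) = 0
J = 0 (J = -1*0 = 0)
20605 - J = 20605 - 1*0 = 20605 + 0 = 20605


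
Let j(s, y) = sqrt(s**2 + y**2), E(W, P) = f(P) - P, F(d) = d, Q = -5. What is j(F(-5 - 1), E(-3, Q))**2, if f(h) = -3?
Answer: 40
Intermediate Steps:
E(W, P) = -3 - P
j(F(-5 - 1), E(-3, Q))**2 = (sqrt((-5 - 1)**2 + (-3 - 1*(-5))**2))**2 = (sqrt((-6)**2 + (-3 + 5)**2))**2 = (sqrt(36 + 2**2))**2 = (sqrt(36 + 4))**2 = (sqrt(40))**2 = (2*sqrt(10))**2 = 40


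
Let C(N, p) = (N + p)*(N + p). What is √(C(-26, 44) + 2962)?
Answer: √3286 ≈ 57.324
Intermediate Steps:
C(N, p) = (N + p)²
√(C(-26, 44) + 2962) = √((-26 + 44)² + 2962) = √(18² + 2962) = √(324 + 2962) = √3286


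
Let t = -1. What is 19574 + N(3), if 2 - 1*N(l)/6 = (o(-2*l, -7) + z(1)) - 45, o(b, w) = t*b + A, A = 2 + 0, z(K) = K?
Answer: 19802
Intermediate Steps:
A = 2
o(b, w) = 2 - b (o(b, w) = -b + 2 = 2 - b)
N(l) = 264 - 12*l (N(l) = 12 - 6*(((2 - (-2)*l) + 1) - 45) = 12 - 6*(((2 + 2*l) + 1) - 45) = 12 - 6*((3 + 2*l) - 45) = 12 - 6*(-42 + 2*l) = 12 + (252 - 12*l) = 264 - 12*l)
19574 + N(3) = 19574 + (264 - 12*3) = 19574 + (264 - 36) = 19574 + 228 = 19802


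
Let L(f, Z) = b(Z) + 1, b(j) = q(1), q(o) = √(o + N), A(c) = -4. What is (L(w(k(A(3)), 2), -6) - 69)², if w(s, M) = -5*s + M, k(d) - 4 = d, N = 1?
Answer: (68 - √2)² ≈ 4433.7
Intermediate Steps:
k(d) = 4 + d
w(s, M) = M - 5*s
q(o) = √(1 + o) (q(o) = √(o + 1) = √(1 + o))
b(j) = √2 (b(j) = √(1 + 1) = √2)
L(f, Z) = 1 + √2 (L(f, Z) = √2 + 1 = 1 + √2)
(L(w(k(A(3)), 2), -6) - 69)² = ((1 + √2) - 69)² = (-68 + √2)²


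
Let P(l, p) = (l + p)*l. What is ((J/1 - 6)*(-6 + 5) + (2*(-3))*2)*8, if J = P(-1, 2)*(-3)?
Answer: -72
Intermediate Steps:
P(l, p) = l*(l + p)
J = 3 (J = -(-1 + 2)*(-3) = -1*1*(-3) = -1*(-3) = 3)
((J/1 - 6)*(-6 + 5) + (2*(-3))*2)*8 = ((3/1 - 6)*(-6 + 5) + (2*(-3))*2)*8 = ((3*1 - 6)*(-1) - 6*2)*8 = ((3 - 6)*(-1) - 12)*8 = (-3*(-1) - 12)*8 = (3 - 12)*8 = -9*8 = -72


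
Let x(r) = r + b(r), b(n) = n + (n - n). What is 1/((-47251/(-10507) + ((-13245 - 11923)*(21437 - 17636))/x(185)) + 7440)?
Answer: -1943795/488097978253 ≈ -3.9824e-6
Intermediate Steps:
b(n) = n (b(n) = n + 0 = n)
x(r) = 2*r (x(r) = r + r = 2*r)
1/((-47251/(-10507) + ((-13245 - 11923)*(21437 - 17636))/x(185)) + 7440) = 1/((-47251/(-10507) + ((-13245 - 11923)*(21437 - 17636))/((2*185))) + 7440) = 1/((-47251*(-1/10507) - 25168*3801/370) + 7440) = 1/((47251/10507 - 95663568*1/370) + 7440) = 1/((47251/10507 - 47831784/185) + 7440) = 1/(-502559813053/1943795 + 7440) = 1/(-488097978253/1943795) = -1943795/488097978253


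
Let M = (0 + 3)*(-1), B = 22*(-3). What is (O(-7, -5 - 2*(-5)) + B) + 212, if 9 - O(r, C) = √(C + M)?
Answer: 155 - √2 ≈ 153.59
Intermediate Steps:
B = -66
M = -3 (M = 3*(-1) = -3)
O(r, C) = 9 - √(-3 + C) (O(r, C) = 9 - √(C - 3) = 9 - √(-3 + C))
(O(-7, -5 - 2*(-5)) + B) + 212 = ((9 - √(-3 + (-5 - 2*(-5)))) - 66) + 212 = ((9 - √(-3 + (-5 + 10))) - 66) + 212 = ((9 - √(-3 + 5)) - 66) + 212 = ((9 - √2) - 66) + 212 = (-57 - √2) + 212 = 155 - √2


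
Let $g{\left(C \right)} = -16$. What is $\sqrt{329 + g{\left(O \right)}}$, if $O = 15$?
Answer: $\sqrt{313} \approx 17.692$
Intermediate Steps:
$\sqrt{329 + g{\left(O \right)}} = \sqrt{329 - 16} = \sqrt{313}$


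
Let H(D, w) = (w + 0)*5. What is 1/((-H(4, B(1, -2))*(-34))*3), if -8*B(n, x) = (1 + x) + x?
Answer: 4/765 ≈ 0.0052288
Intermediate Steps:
B(n, x) = -1/8 - x/4 (B(n, x) = -((1 + x) + x)/8 = -(1 + 2*x)/8 = -1/8 - x/4)
H(D, w) = 5*w (H(D, w) = w*5 = 5*w)
1/((-H(4, B(1, -2))*(-34))*3) = 1/((-5*(-1/8 - 1/4*(-2))*(-34))*3) = 1/((-5*(-1/8 + 1/2)*(-34))*3) = 1/((-5*3/8*(-34))*3) = 1/((-1*15/8*(-34))*3) = 1/(-15/8*(-34)*3) = 1/((255/4)*3) = 1/(765/4) = 4/765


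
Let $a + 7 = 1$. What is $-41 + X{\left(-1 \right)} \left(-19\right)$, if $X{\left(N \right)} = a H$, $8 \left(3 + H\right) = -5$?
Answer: $- \frac{1817}{4} \approx -454.25$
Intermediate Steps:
$H = - \frac{29}{8}$ ($H = -3 + \frac{1}{8} \left(-5\right) = -3 - \frac{5}{8} = - \frac{29}{8} \approx -3.625$)
$a = -6$ ($a = -7 + 1 = -6$)
$X{\left(N \right)} = \frac{87}{4}$ ($X{\left(N \right)} = \left(-6\right) \left(- \frac{29}{8}\right) = \frac{87}{4}$)
$-41 + X{\left(-1 \right)} \left(-19\right) = -41 + \frac{87}{4} \left(-19\right) = -41 - \frac{1653}{4} = - \frac{1817}{4}$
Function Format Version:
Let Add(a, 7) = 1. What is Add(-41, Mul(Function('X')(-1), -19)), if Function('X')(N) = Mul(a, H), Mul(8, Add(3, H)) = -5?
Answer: Rational(-1817, 4) ≈ -454.25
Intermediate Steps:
H = Rational(-29, 8) (H = Add(-3, Mul(Rational(1, 8), -5)) = Add(-3, Rational(-5, 8)) = Rational(-29, 8) ≈ -3.6250)
a = -6 (a = Add(-7, 1) = -6)
Function('X')(N) = Rational(87, 4) (Function('X')(N) = Mul(-6, Rational(-29, 8)) = Rational(87, 4))
Add(-41, Mul(Function('X')(-1), -19)) = Add(-41, Mul(Rational(87, 4), -19)) = Add(-41, Rational(-1653, 4)) = Rational(-1817, 4)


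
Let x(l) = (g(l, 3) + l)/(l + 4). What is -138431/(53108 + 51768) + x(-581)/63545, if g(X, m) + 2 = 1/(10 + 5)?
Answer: -76133637745481/57679909610100 ≈ -1.3199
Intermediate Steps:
g(X, m) = -29/15 (g(X, m) = -2 + 1/(10 + 5) = -2 + 1/15 = -29/15)
x(l) = (-29/15 + l)/(4 + l) (x(l) = (-29/15 + l)/(l + 4) = (-29/15 + l)/(4 + l))
-138431/(53108 + 51768) + x(-581)/63545 = -138431/(53108 + 51768) + ((-29/15 - 581)/(4 - 581))/63545 = -138431/104876 + (-8744/15/(-577))*(1/63545) = -138431*1/104876 - 1/577*(-8744/15)*(1/63545) = -138431/104876 + (8744/8655)*(1/63545) = -138431/104876 + 8744/549981975 = -76133637745481/57679909610100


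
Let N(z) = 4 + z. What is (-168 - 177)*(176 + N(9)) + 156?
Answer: -65049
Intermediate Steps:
(-168 - 177)*(176 + N(9)) + 156 = (-168 - 177)*(176 + (4 + 9)) + 156 = -345*(176 + 13) + 156 = -345*189 + 156 = -65205 + 156 = -65049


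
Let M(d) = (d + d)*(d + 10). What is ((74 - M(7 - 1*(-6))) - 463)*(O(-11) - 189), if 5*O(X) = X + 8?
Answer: 935676/5 ≈ 1.8714e+5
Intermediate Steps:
O(X) = 8/5 + X/5 (O(X) = (X + 8)/5 = (8 + X)/5 = 8/5 + X/5)
M(d) = 2*d*(10 + d) (M(d) = (2*d)*(10 + d) = 2*d*(10 + d))
((74 - M(7 - 1*(-6))) - 463)*(O(-11) - 189) = ((74 - 2*(7 - 1*(-6))*(10 + (7 - 1*(-6)))) - 463)*((8/5 + (⅕)*(-11)) - 189) = ((74 - 2*(7 + 6)*(10 + (7 + 6))) - 463)*((8/5 - 11/5) - 189) = ((74 - 2*13*(10 + 13)) - 463)*(-⅗ - 189) = ((74 - 2*13*23) - 463)*(-948/5) = ((74 - 1*598) - 463)*(-948/5) = ((74 - 598) - 463)*(-948/5) = (-524 - 463)*(-948/5) = -987*(-948/5) = 935676/5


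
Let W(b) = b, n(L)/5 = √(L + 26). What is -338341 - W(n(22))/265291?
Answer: -338341 - 20*√3/265291 ≈ -3.3834e+5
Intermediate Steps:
n(L) = 5*√(26 + L) (n(L) = 5*√(L + 26) = 5*√(26 + L))
-338341 - W(n(22))/265291 = -338341 - 5*√(26 + 22)/265291 = -338341 - 5*√48/265291 = -338341 - 5*(4*√3)/265291 = -338341 - 20*√3/265291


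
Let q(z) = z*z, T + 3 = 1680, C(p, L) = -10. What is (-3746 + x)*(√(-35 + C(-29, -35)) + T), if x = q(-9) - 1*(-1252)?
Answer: -4046601 - 7239*I*√5 ≈ -4.0466e+6 - 16187.0*I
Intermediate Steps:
T = 1677 (T = -3 + 1680 = 1677)
q(z) = z²
x = 1333 (x = (-9)² - 1*(-1252) = 81 + 1252 = 1333)
(-3746 + x)*(√(-35 + C(-29, -35)) + T) = (-3746 + 1333)*(√(-35 - 10) + 1677) = -2413*(√(-45) + 1677) = -2413*(3*I*√5 + 1677) = -2413*(1677 + 3*I*√5) = -4046601 - 7239*I*√5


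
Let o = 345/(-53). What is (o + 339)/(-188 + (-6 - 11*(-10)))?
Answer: -2937/742 ≈ -3.9582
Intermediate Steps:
o = -345/53 (o = 345*(-1/53) = -345/53 ≈ -6.5094)
(o + 339)/(-188 + (-6 - 11*(-10))) = (-345/53 + 339)/(-188 + (-6 - 11*(-10))) = 17622/(53*(-188 + (-6 + 110))) = 17622/(53*(-188 + 104)) = (17622/53)/(-84) = (17622/53)*(-1/84) = -2937/742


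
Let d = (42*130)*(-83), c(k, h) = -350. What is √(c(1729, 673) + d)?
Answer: I*√453530 ≈ 673.45*I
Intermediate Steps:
d = -453180 (d = 5460*(-83) = -453180)
√(c(1729, 673) + d) = √(-350 - 453180) = √(-453530) = I*√453530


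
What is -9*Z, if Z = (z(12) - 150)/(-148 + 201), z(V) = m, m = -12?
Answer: 1458/53 ≈ 27.509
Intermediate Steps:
z(V) = -12
Z = -162/53 (Z = (-12 - 150)/(-148 + 201) = -162/53 ≈ -3.0566)
-9*Z = -9*(-162/53) = 1458/53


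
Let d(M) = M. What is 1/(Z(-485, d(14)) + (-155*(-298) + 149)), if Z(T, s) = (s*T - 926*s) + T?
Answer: 1/26100 ≈ 3.8314e-5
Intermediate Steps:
Z(T, s) = T - 926*s + T*s (Z(T, s) = (T*s - 926*s) + T = (-926*s + T*s) + T = T - 926*s + T*s)
1/(Z(-485, d(14)) + (-155*(-298) + 149)) = 1/((-485 - 926*14 - 485*14) + (-155*(-298) + 149)) = 1/((-485 - 12964 - 6790) + (46190 + 149)) = 1/(-20239 + 46339) = 1/26100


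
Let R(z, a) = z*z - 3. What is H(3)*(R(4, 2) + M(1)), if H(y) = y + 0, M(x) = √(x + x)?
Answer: 39 + 3*√2 ≈ 43.243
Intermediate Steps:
R(z, a) = -3 + z² (R(z, a) = z² - 3 = -3 + z²)
M(x) = √2*√x (M(x) = √(2*x) = √2*√x)
H(y) = y
H(3)*(R(4, 2) + M(1)) = 3*((-3 + 4²) + √2*√1) = 3*((-3 + 16) + √2*1) = 3*(13 + √2) = 39 + 3*√2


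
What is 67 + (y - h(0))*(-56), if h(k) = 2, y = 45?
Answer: -2341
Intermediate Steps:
67 + (y - h(0))*(-56) = 67 + (45 - 1*2)*(-56) = 67 + (45 - 2)*(-56) = 67 + 43*(-56) = 67 - 2408 = -2341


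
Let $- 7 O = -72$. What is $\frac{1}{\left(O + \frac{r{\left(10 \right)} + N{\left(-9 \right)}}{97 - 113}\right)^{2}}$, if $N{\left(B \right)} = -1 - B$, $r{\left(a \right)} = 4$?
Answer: $\frac{784}{71289} \approx 0.010997$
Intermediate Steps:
$O = \frac{72}{7}$ ($O = \left(- \frac{1}{7}\right) \left(-72\right) = \frac{72}{7} \approx 10.286$)
$\frac{1}{\left(O + \frac{r{\left(10 \right)} + N{\left(-9 \right)}}{97 - 113}\right)^{2}} = \frac{1}{\left(\frac{72}{7} + \frac{4 - -8}{97 - 113}\right)^{2}} = \frac{1}{\left(\frac{72}{7} + \frac{4 + \left(-1 + 9\right)}{-16}\right)^{2}} = \frac{1}{\left(\frac{72}{7} + \left(4 + 8\right) \left(- \frac{1}{16}\right)\right)^{2}} = \frac{1}{\left(\frac{72}{7} + 12 \left(- \frac{1}{16}\right)\right)^{2}} = \frac{1}{\left(\frac{72}{7} - \frac{3}{4}\right)^{2}} = \frac{1}{\left(\frac{267}{28}\right)^{2}} = \frac{1}{\frac{71289}{784}} = \frac{784}{71289}$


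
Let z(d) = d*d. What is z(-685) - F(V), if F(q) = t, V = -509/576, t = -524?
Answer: 469749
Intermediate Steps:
V = -509/576 (V = -509*1/576 = -509/576 ≈ -0.88368)
F(q) = -524
z(d) = d**2
z(-685) - F(V) = (-685)**2 - 1*(-524) = 469225 + 524 = 469749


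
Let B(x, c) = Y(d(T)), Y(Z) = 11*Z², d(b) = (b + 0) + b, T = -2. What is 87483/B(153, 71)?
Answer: 7953/16 ≈ 497.06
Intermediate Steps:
d(b) = 2*b (d(b) = b + b = 2*b)
B(x, c) = 176 (B(x, c) = 11*(2*(-2))² = 11*(-4)² = 11*16 = 176)
87483/B(153, 71) = 87483/176 = 87483*(1/176) = 7953/16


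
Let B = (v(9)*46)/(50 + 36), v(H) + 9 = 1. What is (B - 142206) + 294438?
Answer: 6545792/43 ≈ 1.5223e+5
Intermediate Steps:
v(H) = -8 (v(H) = -9 + 1 = -8)
B = -184/43 (B = (-8*46)/(50 + 36) = -368/86 = -368*1/86 = -184/43 ≈ -4.2791)
(B - 142206) + 294438 = (-184/43 - 142206) + 294438 = -6115042/43 + 294438 = 6545792/43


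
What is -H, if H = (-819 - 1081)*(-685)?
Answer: -1301500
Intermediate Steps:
H = 1301500 (H = -1900*(-685) = 1301500)
-H = -1*1301500 = -1301500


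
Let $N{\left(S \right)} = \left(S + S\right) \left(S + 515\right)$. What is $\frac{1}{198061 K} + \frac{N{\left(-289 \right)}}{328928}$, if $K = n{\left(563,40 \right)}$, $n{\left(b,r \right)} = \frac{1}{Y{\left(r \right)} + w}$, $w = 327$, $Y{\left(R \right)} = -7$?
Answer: $- \frac{6441763837}{16286952152} \approx -0.39552$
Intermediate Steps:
$n{\left(b,r \right)} = \frac{1}{320}$ ($n{\left(b,r \right)} = \frac{1}{-7 + 327} = \frac{1}{320}$)
$K = \frac{1}{320} \approx 0.003125$
$N{\left(S \right)} = 2 S \left(515 + S\right)$
$\frac{1}{198061 K} + \frac{N{\left(-289 \right)}}{328928} = \frac{\frac{1}{\frac{1}{320}}}{198061} + \frac{2 \left(-289\right) \left(515 - 289\right)}{328928} = \frac{1}{198061} \cdot 320 + 2 \left(-289\right) 226 \cdot \frac{1}{328928} = \frac{320}{198061} - \frac{32657}{82232} = - \frac{6441763837}{16286952152}$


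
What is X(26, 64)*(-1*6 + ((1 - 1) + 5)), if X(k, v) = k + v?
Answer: -90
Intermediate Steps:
X(26, 64)*(-1*6 + ((1 - 1) + 5)) = (26 + 64)*(-1*6 + ((1 - 1) + 5)) = 90*(-6 + (0 + 5)) = 90*(-6 + 5) = 90*(-1) = -90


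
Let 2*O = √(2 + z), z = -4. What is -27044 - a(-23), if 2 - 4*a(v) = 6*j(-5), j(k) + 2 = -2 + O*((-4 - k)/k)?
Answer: -54101/2 - 3*I*√2/20 ≈ -27051.0 - 0.21213*I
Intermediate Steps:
O = I*√2/2 (O = √(2 - 4)/2 = √(-2)/2 = (I*√2)/2 = I*√2/2 ≈ 0.70711*I)
j(k) = -4 + I*√2*(-4 - k)/(2*k) (j(k) = -2 + (-2 + (I*√2/2)*((-4 - k)/k)) = -2 + (-2 + I*√2*(-4 - k)/(2*k)) = -4 + I*√2*(-4 - k)/(2*k))
a(v) = 13/2 + 3*I*√2/20 (a(v) = ½ - 3*(-4 - I*√2/2 - 2*I*√2/(-5))/2 = ½ - 3*(-4 - I*√2/2 - 2*I*√2*(-⅕))/2 = ½ - 3*(-4 - I*√2/2 + 2*I*√2/5)/2 = ½ - 3*(-4 - I*√2/10)/2 = ½ - (-24 - 3*I*√2/5)/4 = ½ + (6 + 3*I*√2/20) = 13/2 + 3*I*√2/20)
-27044 - a(-23) = -27044 - (13/2 + 3*I*√2/20) = -27044 + (-13/2 - 3*I*√2/20) = -54101/2 - 3*I*√2/20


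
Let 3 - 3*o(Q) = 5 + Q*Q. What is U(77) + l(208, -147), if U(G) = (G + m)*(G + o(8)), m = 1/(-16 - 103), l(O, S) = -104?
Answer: 491534/119 ≈ 4130.5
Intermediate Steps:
m = -1/119 (m = 1/(-119) = -1/119 ≈ -0.0084034)
o(Q) = -2/3 - Q**2/3 (o(Q) = 1 - (5 + Q*Q)/3 = 1 - (5 + Q**2)/3 = 1 + (-5/3 - Q**2/3) = -2/3 - Q**2/3)
U(G) = (-22 + G)*(-1/119 + G) (U(G) = (G - 1/119)*(G + (-2/3 - 1/3*8**2)) = (-1/119 + G)*(G + (-2/3 - 1/3*64)) = (-1/119 + G)*(G + (-2/3 - 64/3)) = (-1/119 + G)*(G - 22) = (-1/119 + G)*(-22 + G) = (-22 + G)*(-1/119 + G))
U(77) + l(208, -147) = (22/119 + 77**2 - 2619/119*77) - 104 = (22/119 + 5929 - 28809/17) - 104 = 503910/119 - 104 = 491534/119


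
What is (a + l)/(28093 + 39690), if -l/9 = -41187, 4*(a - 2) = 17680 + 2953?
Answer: 1503373/271132 ≈ 5.5448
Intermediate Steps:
a = 20641/4 (a = 2 + (17680 + 2953)/4 = 2 + (1/4)*20633 = 2 + 20633/4 = 20641/4 ≈ 5160.3)
l = 370683 (l = -9*(-41187) = 370683)
(a + l)/(28093 + 39690) = (20641/4 + 370683)/(28093 + 39690) = (1503373/4)/67783 = (1503373/4)*(1/67783) = 1503373/271132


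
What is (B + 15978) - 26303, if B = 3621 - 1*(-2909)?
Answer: -3795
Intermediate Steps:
B = 6530 (B = 3621 + 2909 = 6530)
(B + 15978) - 26303 = (6530 + 15978) - 26303 = 22508 - 26303 = -3795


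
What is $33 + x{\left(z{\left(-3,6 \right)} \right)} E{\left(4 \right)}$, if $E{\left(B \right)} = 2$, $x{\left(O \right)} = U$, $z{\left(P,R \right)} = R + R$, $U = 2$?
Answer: $37$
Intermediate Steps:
$z{\left(P,R \right)} = 2 R$
$x{\left(O \right)} = 2$
$33 + x{\left(z{\left(-3,6 \right)} \right)} E{\left(4 \right)} = 33 + 2 \cdot 2 = 33 + 4 = 37$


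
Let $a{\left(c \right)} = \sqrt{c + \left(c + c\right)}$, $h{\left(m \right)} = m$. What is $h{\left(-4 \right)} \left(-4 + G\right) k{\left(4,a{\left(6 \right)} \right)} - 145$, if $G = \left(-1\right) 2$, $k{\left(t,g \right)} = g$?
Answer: $-145 + 72 \sqrt{2} \approx -43.177$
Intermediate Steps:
$a{\left(c \right)} = \sqrt{3} \sqrt{c}$ ($a{\left(c \right)} = \sqrt{c + 2 c} = \sqrt{3 c} = \sqrt{3} \sqrt{c}$)
$G = -2$
$h{\left(-4 \right)} \left(-4 + G\right) k{\left(4,a{\left(6 \right)} \right)} - 145 = - 4 \left(-4 - 2\right) \sqrt{3} \sqrt{6} - 145 = - 4 \left(- 6 \cdot 3 \sqrt{2}\right) - 145 = - 4 \left(- 18 \sqrt{2}\right) - 145 = 72 \sqrt{2} - 145 = -145 + 72 \sqrt{2}$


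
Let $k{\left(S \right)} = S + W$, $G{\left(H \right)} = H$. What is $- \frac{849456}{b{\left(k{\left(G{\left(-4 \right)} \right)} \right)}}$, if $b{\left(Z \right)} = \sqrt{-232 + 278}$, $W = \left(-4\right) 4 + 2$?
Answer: $- \frac{424728 \sqrt{46}}{23} \approx -1.2525 \cdot 10^{5}$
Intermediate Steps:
$W = -14$ ($W = -16 + 2 = -14$)
$k{\left(S \right)} = -14 + S$ ($k{\left(S \right)} = S - 14 = -14 + S$)
$b{\left(Z \right)} = \sqrt{46}$
$- \frac{849456}{b{\left(k{\left(G{\left(-4 \right)} \right)} \right)}} = - \frac{849456}{\sqrt{46}} = - 849456 \frac{\sqrt{46}}{46} = - \frac{424728 \sqrt{46}}{23}$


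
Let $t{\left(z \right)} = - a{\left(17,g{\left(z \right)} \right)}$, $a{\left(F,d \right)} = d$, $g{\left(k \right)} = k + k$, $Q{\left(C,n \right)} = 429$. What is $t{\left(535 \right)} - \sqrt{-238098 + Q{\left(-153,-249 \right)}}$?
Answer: $-1070 - i \sqrt{237669} \approx -1070.0 - 487.51 i$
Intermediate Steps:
$g{\left(k \right)} = 2 k$
$t{\left(z \right)} = - 2 z$
$t{\left(535 \right)} - \sqrt{-238098 + Q{\left(-153,-249 \right)}} = \left(-2\right) 535 - \sqrt{-238098 + 429} = -1070 - \sqrt{-237669} = -1070 - i \sqrt{237669}$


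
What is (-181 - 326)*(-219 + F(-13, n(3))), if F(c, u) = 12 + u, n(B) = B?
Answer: 103428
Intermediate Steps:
(-181 - 326)*(-219 + F(-13, n(3))) = (-181 - 326)*(-219 + (12 + 3)) = -507*(-219 + 15) = -507*(-204) = 103428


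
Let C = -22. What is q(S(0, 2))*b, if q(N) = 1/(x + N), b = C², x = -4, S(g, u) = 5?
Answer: 484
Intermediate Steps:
b = 484 (b = (-22)² = 484)
q(N) = 1/(-4 + N)
q(S(0, 2))*b = 484/(-4 + 5) = 484/1 = 1*484 = 484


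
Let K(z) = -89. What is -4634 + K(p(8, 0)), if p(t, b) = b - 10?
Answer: -4723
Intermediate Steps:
p(t, b) = -10 + b
-4634 + K(p(8, 0)) = -4634 - 89 = -4723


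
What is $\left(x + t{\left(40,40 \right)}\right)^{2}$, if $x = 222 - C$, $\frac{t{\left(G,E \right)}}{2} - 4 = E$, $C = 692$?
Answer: $145924$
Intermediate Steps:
$t{\left(G,E \right)} = 8 + 2 E$
$x = -470$ ($x = 222 - 692 = -470$)
$\left(x + t{\left(40,40 \right)}\right)^{2} = \left(-470 + \left(8 + 2 \cdot 40\right)\right)^{2} = \left(-470 + \left(8 + 80\right)\right)^{2} = \left(-470 + 88\right)^{2} = \left(-382\right)^{2} = 145924$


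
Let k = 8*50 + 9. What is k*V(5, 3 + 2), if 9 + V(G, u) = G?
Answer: -1636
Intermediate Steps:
V(G, u) = -9 + G
k = 409 (k = 400 + 9 = 409)
k*V(5, 3 + 2) = 409*(-9 + 5) = 409*(-4) = -1636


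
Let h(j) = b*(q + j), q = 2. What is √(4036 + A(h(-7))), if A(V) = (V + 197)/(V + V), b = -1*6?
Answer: √3635805/30 ≈ 63.559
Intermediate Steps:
b = -6
h(j) = -12 - 6*j (h(j) = -6*(2 + j) = -12 - 6*j)
A(V) = (197 + V)/(2*V) (A(V) = (197 + V)/((2*V)) = (197 + V)*(1/(2*V)) = (197 + V)/(2*V))
√(4036 + A(h(-7))) = √(4036 + (197 + (-12 - 6*(-7)))/(2*(-12 - 6*(-7)))) = √(4036 + (197 + (-12 + 42))/(2*(-12 + 42))) = √(4036 + (½)*(197 + 30)/30) = √(4036 + (½)*(1/30)*227) = √(4036 + 227/60) = √(242387/60) = √3635805/30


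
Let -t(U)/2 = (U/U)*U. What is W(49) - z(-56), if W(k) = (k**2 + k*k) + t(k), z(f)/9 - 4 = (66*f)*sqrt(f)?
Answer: 4668 + 66528*I*sqrt(14) ≈ 4668.0 + 2.4893e+5*I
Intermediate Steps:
z(f) = 36 + 594*f**(3/2) (z(f) = 36 + 9*((66*f)*sqrt(f)) = 36 + 9*(66*f**(3/2)) = 36 + 594*f**(3/2))
t(U) = -2*U (t(U) = -2*U/U*U = -2*U)
W(k) = -2*k + 2*k**2 (W(k) = (k**2 + k*k) - 2*k = (k**2 + k**2) - 2*k = 2*k**2 - 2*k = -2*k + 2*k**2)
W(49) - z(-56) = 2*49*(-1 + 49) - (36 + 594*(-56)**(3/2)) = 2*49*48 - (36 + 594*(-112*I*sqrt(14))) = 4704 - (36 - 66528*I*sqrt(14)) = 4704 + (-36 + 66528*I*sqrt(14)) = 4668 + 66528*I*sqrt(14)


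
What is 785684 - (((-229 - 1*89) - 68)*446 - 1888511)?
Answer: 2846351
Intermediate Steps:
785684 - (((-229 - 1*89) - 68)*446 - 1888511) = 785684 - (((-229 - 89) - 68)*446 - 1888511) = 785684 - ((-318 - 68)*446 - 1888511) = 785684 - (-386*446 - 1888511) = 785684 - (-172156 - 1888511) = 785684 - 1*(-2060667) = 785684 + 2060667 = 2846351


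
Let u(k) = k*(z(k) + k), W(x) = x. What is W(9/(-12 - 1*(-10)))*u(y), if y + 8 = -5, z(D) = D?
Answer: -1521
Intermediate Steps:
y = -13 (y = -8 - 5 = -13)
u(k) = 2*k² (u(k) = k*(k + k) = k*(2*k) = 2*k²)
W(9/(-12 - 1*(-10)))*u(y) = (9/(-12 - 1*(-10)))*(2*(-13)²) = (9/(-12 + 10))*(2*169) = (9/(-2))*338 = (9*(-½))*338 = -9/2*338 = -1521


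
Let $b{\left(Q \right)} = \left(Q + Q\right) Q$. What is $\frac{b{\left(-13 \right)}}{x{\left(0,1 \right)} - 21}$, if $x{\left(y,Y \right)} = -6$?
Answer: $- \frac{338}{27} \approx -12.519$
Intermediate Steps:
$b{\left(Q \right)} = 2 Q^{2}$ ($b{\left(Q \right)} = 2 Q Q = 2 Q^{2}$)
$\frac{b{\left(-13 \right)}}{x{\left(0,1 \right)} - 21} = \frac{2 \left(-13\right)^{2}}{-6 - 21} = \frac{2 \cdot 169}{-27} = 338 \left(- \frac{1}{27}\right) = - \frac{338}{27}$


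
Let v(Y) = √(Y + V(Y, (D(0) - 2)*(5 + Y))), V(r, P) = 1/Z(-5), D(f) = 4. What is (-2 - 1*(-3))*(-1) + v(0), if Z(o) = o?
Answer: -1 + I*√5/5 ≈ -1.0 + 0.44721*I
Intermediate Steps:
V(r, P) = -⅕ (V(r, P) = 1/(-5) = -⅕)
v(Y) = √(-⅕ + Y) (v(Y) = √(Y - ⅕) = √(-⅕ + Y))
(-2 - 1*(-3))*(-1) + v(0) = (-2 - 1*(-3))*(-1) + √(-5 + 25*0)/5 = (-2 + 3)*(-1) + √(-5 + 0)/5 = 1*(-1) + √(-5)/5 = -1 + (I*√5)/5 = -1 + I*√5/5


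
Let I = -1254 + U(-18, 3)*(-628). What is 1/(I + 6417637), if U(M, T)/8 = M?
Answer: 1/6506815 ≈ 1.5369e-7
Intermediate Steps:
U(M, T) = 8*M
I = 89178 (I = -1254 + (8*(-18))*(-628) = -1254 - 144*(-628) = -1254 + 90432 = 89178)
1/(I + 6417637) = 1/(89178 + 6417637) = 1/6506815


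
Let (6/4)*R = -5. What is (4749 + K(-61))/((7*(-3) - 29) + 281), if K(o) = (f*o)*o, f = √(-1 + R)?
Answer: 1583/77 + 3721*I*√39/693 ≈ 20.558 + 33.532*I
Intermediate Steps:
R = -10/3 (R = (⅔)*(-5) = -10/3 ≈ -3.3333)
f = I*√39/3 (f = √(-1 - 10/3) = √(-13/3) = I*√39/3 ≈ 2.0817*I)
K(o) = I*√39*o²/3 (K(o) = ((I*√39/3)*o)*o = (I*o*√39/3)*o = I*√39*o²/3)
(4749 + K(-61))/((7*(-3) - 29) + 281) = (4749 + (⅓)*I*√39*(-61)²)/((7*(-3) - 29) + 281) = (4749 + (⅓)*I*√39*3721)/((-21 - 29) + 281) = (4749 + 3721*I*√39/3)/(-50 + 281) = (4749 + 3721*I*√39/3)/231 = (4749 + 3721*I*√39/3)*(1/231) = 1583/77 + 3721*I*√39/693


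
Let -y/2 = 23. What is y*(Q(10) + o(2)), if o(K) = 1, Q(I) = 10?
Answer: -506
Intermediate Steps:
y = -46 (y = -2*23 = -46)
y*(Q(10) + o(2)) = -46*(10 + 1) = -46*11 = -506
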